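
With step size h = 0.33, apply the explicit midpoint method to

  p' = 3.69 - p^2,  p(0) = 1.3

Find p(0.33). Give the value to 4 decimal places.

Midpoint: k1 = f(t_n, p_n); k2 = f(t_n + h/2, p_n + (h/2)·k1); p_{n+1} = p_n + h·k2.
t=0.000000, p=1.300000:
  k1 = f(0.000000, 1.300000) = 2.000000
  k2 = f(0.165000, 1.630000) = 1.033100
  p ← 1.300000 + 0.33·1.033100 = 1.640923
p(0.33) ≈ 1.6409

1.6409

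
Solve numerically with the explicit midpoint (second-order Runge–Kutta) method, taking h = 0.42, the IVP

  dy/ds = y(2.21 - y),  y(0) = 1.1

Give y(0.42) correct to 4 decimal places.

Midpoint: k1 = f(s_n, y_n); k2 = f(s_n + h/2, y_n + (h/2)·k1); y_{n+1} = y_n + h·k2.
s=0.000000, y=1.100000:
  k1 = f(0.000000, 1.100000) = 1.221000
  k2 = f(0.210000, 1.356410) = 1.157818
  y ← 1.100000 + 0.42·1.157818 = 1.586284
y(0.42) ≈ 1.5863

1.5863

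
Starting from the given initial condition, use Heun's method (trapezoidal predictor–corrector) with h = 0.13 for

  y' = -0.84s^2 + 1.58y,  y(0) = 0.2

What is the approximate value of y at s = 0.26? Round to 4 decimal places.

0.2949

Heun: k1 = f(s_n, y_n); k2 = f(s_n + h, y_n + h·k1); y_{n+1} = y_n + (h/2)·(k1 + k2).
s=0.000000, y=0.200000:
  k1 = f(0.000000, 0.200000) = 0.316000
  k2 = f(0.130000, 0.241080) = 0.366710
  y ← 0.200000 + (0.13/2)·(0.316000 + 0.366710) = 0.244376
s=0.130000, y=0.244376:
  k1 = f(0.130000, 0.244376) = 0.371918
  k2 = f(0.260000, 0.292726) = 0.405722
  y ← 0.244376 + (0.13/2)·(0.371918 + 0.405722) = 0.294923
y(0.26) ≈ 0.2949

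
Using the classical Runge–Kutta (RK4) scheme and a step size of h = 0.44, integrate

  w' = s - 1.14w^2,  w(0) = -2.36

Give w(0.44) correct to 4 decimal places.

-42.3982

RK4: k1 = f(s_n, w_n); k2 = f(s_n + h/2, w_n + (h/2)·k1); k3 = f(s_n + h/2, w_n + (h/2)·k2); k4 = f(s_n + h, w_n + h·k3); w_{n+1} = w_n + (h/6)·(k1 + 2k2 + 2k3 + k4).
s=0.000000, w=-2.360000:
  k1 = f(0.000000, -2.360000) = -6.349344
  k2 = f(0.220000, -3.756856) = -15.869920
  k3 = f(0.220000, -5.851382) = -38.812090
  k4 = f(0.440000, -19.437319) = -430.262700
  w ← -2.360000 + (0.44/6)·(k1 + 2k2 + 2k3 + k4) = -42.398245
w(0.44) ≈ -42.3982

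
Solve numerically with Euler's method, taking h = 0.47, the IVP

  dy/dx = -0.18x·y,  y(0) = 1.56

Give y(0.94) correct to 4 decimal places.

Euler: y_{n+1} = y_n + h·f(x_n, y_n).
x=0.000000, y=1.560000: f=0.000000 → y ← 1.560000 + 0.47·0.000000 = 1.560000
x=0.470000, y=1.560000: f=-0.131976 → y ← 1.560000 + 0.47·(-0.131976) = 1.497971
y(0.94) ≈ 1.4980

1.4980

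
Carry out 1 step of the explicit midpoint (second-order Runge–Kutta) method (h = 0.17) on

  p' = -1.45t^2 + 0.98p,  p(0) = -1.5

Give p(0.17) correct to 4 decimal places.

-1.7725

Midpoint: k1 = f(t_n, p_n); k2 = f(t_n + h/2, p_n + (h/2)·k1); p_{n+1} = p_n + h·k2.
t=0.000000, p=-1.500000:
  k1 = f(0.000000, -1.500000) = -1.470000
  k2 = f(0.085000, -1.624950) = -1.602927
  p ← -1.500000 + 0.17·(-1.602927) = -1.772498
p(0.17) ≈ -1.7725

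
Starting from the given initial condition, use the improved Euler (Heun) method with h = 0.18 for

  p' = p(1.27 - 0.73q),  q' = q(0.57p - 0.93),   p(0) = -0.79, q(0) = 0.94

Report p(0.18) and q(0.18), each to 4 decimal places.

-0.8908, 0.7325

Heun on (p,q): k1 = f(x_n, state_n); k2 = f(x_n + h, state_n + h·k1); state_{n+1} = state_n + (h/2)·(k1 + k2).
0.000000: (-0.790000, 0.940000)
  k1 = (-0.461202, -1.297482)
  predictor → (-0.873016, 0.706453)
  k2 = (-0.658507, -1.008546)
  → (-0.890774, 0.732457)
(p(0.18), q(0.18)) ≈ (-0.8908, 0.7325)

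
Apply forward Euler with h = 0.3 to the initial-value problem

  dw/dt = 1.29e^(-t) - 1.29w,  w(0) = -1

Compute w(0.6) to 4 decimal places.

Euler: w_{n+1} = w_n + h·f(t_n, w_n).
t=0.000000, w=-1.000000: f=2.580000 → w ← -1.000000 + 0.3·2.580000 = -0.226000
t=0.300000, w=-0.226000: f=1.247196 → w ← -0.226000 + 0.3·1.247196 = 0.148159
w(0.6) ≈ 0.1482

0.1482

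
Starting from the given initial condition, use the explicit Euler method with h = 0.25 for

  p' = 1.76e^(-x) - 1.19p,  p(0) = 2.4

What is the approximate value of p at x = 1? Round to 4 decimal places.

Euler: p_{n+1} = p_n + h·f(x_n, p_n).
x=0.000000, p=2.400000: f=-1.096000 → p ← 2.400000 + 0.25·(-1.096000) = 2.126000
x=0.250000, p=2.126000: f=-1.159251 → p ← 2.126000 + 0.25·(-1.159251) = 1.836187
x=0.500000, p=1.836187: f=-1.117569 → p ← 1.836187 + 0.25·(-1.117569) = 1.556795
x=0.750000, p=1.556795: f=-1.021221 → p ← 1.556795 + 0.25·(-1.021221) = 1.301490
p(1) ≈ 1.3015

1.3015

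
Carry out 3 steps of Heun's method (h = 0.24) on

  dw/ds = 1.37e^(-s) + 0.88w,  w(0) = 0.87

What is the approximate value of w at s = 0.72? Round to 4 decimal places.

2.6545

Heun: k1 = f(s_n, w_n); k2 = f(s_n + h, w_n + h·k1); w_{n+1} = w_n + (h/2)·(k1 + k2).
s=0.000000, w=0.870000:
  k1 = f(0.000000, 0.870000) = 2.135600
  k2 = f(0.240000, 1.382544) = 2.294319
  w ← 0.870000 + (0.24/2)·(2.135600 + 2.294319) = 1.401590
s=0.240000, w=1.401590:
  k1 = f(0.240000, 1.401590) = 2.311080
  k2 = f(0.480000, 1.956249) = 2.569233
  w ← 1.401590 + (0.24/2)·(2.311080 + 2.569233) = 1.987228
s=0.480000, w=1.987228:
  k1 = f(0.480000, 1.987228) = 2.596494
  k2 = f(0.720000, 2.610386) = 2.963990
  w ← 1.987228 + (0.24/2)·(2.596494 + 2.963990) = 2.654486
w(0.72) ≈ 2.6545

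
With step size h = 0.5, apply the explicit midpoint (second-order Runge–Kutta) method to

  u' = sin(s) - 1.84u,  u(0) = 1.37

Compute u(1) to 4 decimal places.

Midpoint: k1 = f(s_n, u_n); k2 = f(s_n + h/2, u_n + (h/2)·k1); u_{n+1} = u_n + h·k2.
s=0.000000, u=1.370000:
  k1 = f(0.000000, 1.370000) = -2.520800
  k2 = f(0.250000, 0.739800) = -1.113828
  u ← 1.370000 + 0.5·(-1.113828) = 0.813086
s=0.500000, u=0.813086:
  k1 = f(0.500000, 0.813086) = -1.016653
  k2 = f(0.750000, 0.558923) = -0.346779
  u ← 0.813086 + 0.5·(-0.346779) = 0.639696
u(1) ≈ 0.6397

0.6397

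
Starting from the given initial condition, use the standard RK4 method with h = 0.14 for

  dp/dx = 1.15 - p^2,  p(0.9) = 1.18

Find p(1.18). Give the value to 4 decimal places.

RK4: k1 = f(x_n, p_n); k2 = f(x_n + h/2, p_n + (h/2)·k1); k3 = f(x_n + h/2, p_n + (h/2)·k2); k4 = f(x_n + h, p_n + h·k3); p_{n+1} = p_n + (h/6)·(k1 + 2k2 + 2k3 + k4).
x=0.900000, p=1.180000:
  k1 = f(0.900000, 1.180000) = -0.242400
  k2 = f(0.970000, 1.163032) = -0.202643
  k3 = f(0.970000, 1.165815) = -0.209125
  k4 = f(1.040000, 1.150723) = -0.174162
  p ← 1.180000 + (0.14/6)·(k1 + 2k2 + 2k3 + k4) = 1.151064
x=1.040000, p=1.151064:
  k1 = f(1.040000, 1.151064) = -0.174949
  k2 = f(1.110000, 1.138818) = -0.146906
  k3 = f(1.110000, 1.140781) = -0.151381
  k4 = f(1.180000, 1.129871) = -0.126609
  p ← 1.151064 + (0.14/6)·(k1 + 2k2 + 2k3 + k4) = 1.130108
p(1.18) ≈ 1.1301

1.1301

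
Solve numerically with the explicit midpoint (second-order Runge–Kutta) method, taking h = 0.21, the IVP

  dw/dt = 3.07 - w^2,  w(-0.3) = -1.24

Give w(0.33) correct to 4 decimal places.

Midpoint: k1 = f(t_n, w_n); k2 = f(t_n + h/2, w_n + (h/2)·k1); w_{n+1} = w_n + h·k2.
t=-0.300000, w=-1.240000:
  k1 = f(-0.300000, -1.240000) = 1.532400
  k2 = f(-0.195000, -1.079098) = 1.905548
  w ← -1.240000 + 0.21·1.905548 = -0.839835
t=-0.090000, w=-0.839835:
  k1 = f(-0.090000, -0.839835) = 2.364677
  k2 = f(0.015000, -0.591544) = 2.720076
  w ← -0.839835 + 0.21·2.720076 = -0.268619
t=0.120000, w=-0.268619:
  k1 = f(0.120000, -0.268619) = 2.997844
  k2 = f(0.225000, 0.046154) = 3.067870
  w ← -0.268619 + 0.21·3.067870 = 0.375634
w(0.33) ≈ 0.3756

0.3756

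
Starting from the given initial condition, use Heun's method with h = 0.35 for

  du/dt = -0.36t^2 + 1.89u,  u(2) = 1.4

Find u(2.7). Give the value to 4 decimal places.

Heun: k1 = f(t_n, u_n); k2 = f(t_n + h, u_n + h·k1); u_{n+1} = u_n + (h/2)·(k1 + k2).
t=2.000000, u=1.400000:
  k1 = f(2.000000, 1.400000) = 1.206000
  k2 = f(2.350000, 1.822100) = 1.455669
  u ← 1.400000 + (0.35/2)·(1.206000 + 1.455669) = 1.865792
t=2.350000, u=1.865792:
  k1 = f(2.350000, 1.865792) = 1.538247
  k2 = f(2.700000, 2.404179) = 1.919497
  u ← 1.865792 + (0.35/2)·(1.538247 + 1.919497) = 2.470897
u(2.7) ≈ 2.4709

2.4709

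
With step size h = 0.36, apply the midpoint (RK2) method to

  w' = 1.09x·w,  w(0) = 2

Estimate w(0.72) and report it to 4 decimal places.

2.6270

Midpoint: k1 = f(x_n, w_n); k2 = f(x_n + h/2, w_n + (h/2)·k1); w_{n+1} = w_n + h·k2.
x=0.000000, w=2.000000:
  k1 = f(0.000000, 2.000000) = 0.000000
  k2 = f(0.180000, 2.000000) = 0.392400
  w ← 2.000000 + 0.36·0.392400 = 2.141264
x=0.360000, w=2.141264:
  k1 = f(0.360000, 2.141264) = 0.840232
  k2 = f(0.540000, 2.292506) = 1.349369
  w ← 2.141264 + 0.36·1.349369 = 2.627037
w(0.72) ≈ 2.6270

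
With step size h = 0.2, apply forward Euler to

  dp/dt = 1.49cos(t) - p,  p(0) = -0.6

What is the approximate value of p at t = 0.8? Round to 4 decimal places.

0.5593

Euler: p_{n+1} = p_n + h·f(t_n, p_n).
t=0.000000, p=-0.600000: f=2.090000 → p ← -0.600000 + 0.2·2.090000 = -0.182000
t=0.200000, p=-0.182000: f=1.642299 → p ← -0.182000 + 0.2·1.642299 = 0.146460
t=0.400000, p=0.146460: f=1.225921 → p ← 0.146460 + 0.2·1.225921 = 0.391644
t=0.600000, p=0.391644: f=0.838106 → p ← 0.391644 + 0.2·0.838106 = 0.559265
p(0.8) ≈ 0.5593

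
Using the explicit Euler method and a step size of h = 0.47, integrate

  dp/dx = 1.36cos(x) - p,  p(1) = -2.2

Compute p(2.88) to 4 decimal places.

Euler: p_{n+1} = p_n + h·f(x_n, p_n).
x=1.000000, p=-2.200000: f=2.934811 → p ← -2.200000 + 0.47·2.934811 = -0.820639
x=1.470000, p=-0.820639: f=0.957490 → p ← -0.820639 + 0.47·0.957490 = -0.370619
x=1.940000, p=-0.370619: f=-0.120169 → p ← -0.370619 + 0.47·(-0.120169) = -0.427098
x=2.410000, p=-0.427098: f=-0.584894 → p ← -0.427098 + 0.47·(-0.584894) = -0.701998
p(2.88) ≈ -0.7020

-0.7020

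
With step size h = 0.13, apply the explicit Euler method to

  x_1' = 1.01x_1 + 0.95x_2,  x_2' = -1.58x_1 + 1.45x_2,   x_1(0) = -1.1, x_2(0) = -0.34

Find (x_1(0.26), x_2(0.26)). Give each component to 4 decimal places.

Euler on (x_1,x_2): x_1_{n+1} = x_1_n + h·x_1', x_2_{n+1} = x_2_n + h·x_2'.
0.000000: (-1.100000, -0.340000); f=(-1.434000, 1.245000) → (-1.286420, -0.178150)
0.130000: (-1.286420, -0.178150); f=(-1.468527, 1.774226) → (-1.477328, 0.052499)
(x_1(0.26), x_2(0.26)) ≈ (-1.4773, 0.0525)

-1.4773, 0.0525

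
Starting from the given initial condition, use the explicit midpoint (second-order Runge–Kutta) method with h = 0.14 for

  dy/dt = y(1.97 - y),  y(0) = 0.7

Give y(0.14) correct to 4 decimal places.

Midpoint: k1 = f(t_n, y_n); k2 = f(t_n + h/2, y_n + (h/2)·k1); y_{n+1} = y_n + h·k2.
t=0.000000, y=0.700000:
  k1 = f(0.000000, 0.700000) = 0.889000
  k2 = f(0.070000, 0.762230) = 0.920599
  y ← 0.700000 + 0.14·0.920599 = 0.828884
y(0.14) ≈ 0.8289

0.8289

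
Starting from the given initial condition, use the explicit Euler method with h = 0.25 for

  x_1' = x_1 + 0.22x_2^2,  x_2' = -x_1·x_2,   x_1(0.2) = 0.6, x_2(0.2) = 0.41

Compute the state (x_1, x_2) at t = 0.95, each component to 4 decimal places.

1.1991, 0.2149

Euler on (x_1,x_2): x_1_{n+1} = x_1_n + h·x_1', x_2_{n+1} = x_2_n + h·x_2'.
0.200000: (0.600000, 0.410000); f=(0.636982, -0.246000) → (0.759246, 0.348500)
0.450000: (0.759246, 0.348500); f=(0.785965, -0.264597) → (0.955737, 0.282351)
0.700000: (0.955737, 0.282351); f=(0.973276, -0.269853) → (1.199056, 0.214887)
(x_1(0.95), x_2(0.95)) ≈ (1.1991, 0.2149)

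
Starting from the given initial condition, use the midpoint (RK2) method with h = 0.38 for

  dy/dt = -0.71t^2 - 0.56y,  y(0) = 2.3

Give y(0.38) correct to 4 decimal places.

1.8529

Midpoint: k1 = f(t_n, y_n); k2 = f(t_n + h/2, y_n + (h/2)·k1); y_{n+1} = y_n + h·k2.
t=0.000000, y=2.300000:
  k1 = f(0.000000, 2.300000) = -1.288000
  k2 = f(0.190000, 2.055280) = -1.176588
  y ← 2.300000 + 0.38·(-1.176588) = 1.852897
y(0.38) ≈ 1.8529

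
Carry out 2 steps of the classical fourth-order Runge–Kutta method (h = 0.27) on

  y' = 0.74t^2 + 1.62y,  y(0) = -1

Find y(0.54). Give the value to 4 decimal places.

RK4: k1 = f(t_n, y_n); k2 = f(t_n + h/2, y_n + (h/2)·k1); k3 = f(t_n + h/2, y_n + (h/2)·k2); k4 = f(t_n + h, y_n + h·k3); y_{n+1} = y_n + (h/6)·(k1 + 2k2 + 2k3 + k4).
t=0.000000, y=-1.000000:
  k1 = f(0.000000, -1.000000) = -1.620000
  k2 = f(0.135000, -1.218700) = -1.960808
  k3 = f(0.135000, -1.264709) = -2.035342
  k4 = f(0.270000, -1.549542) = -2.456313
  y ← -1.000000 + (0.27/6)·(k1 + 2k2 + 2k3 + k4) = -1.543088
t=0.270000, y=-1.543088:
  k1 = f(0.270000, -1.543088) = -2.445856
  k2 = f(0.405000, -1.873278) = -2.913332
  k3 = f(0.405000, -1.936387) = -3.015569
  k4 = f(0.540000, -2.357291) = -3.603028
  y ← -1.543088 + (0.27/6)·(k1 + 2k2 + 2k3 + k4) = -2.348888
y(0.54) ≈ -2.3489

-2.3489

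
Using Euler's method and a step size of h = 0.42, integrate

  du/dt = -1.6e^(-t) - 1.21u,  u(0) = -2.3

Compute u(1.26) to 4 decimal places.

-0.9434

Euler: u_{n+1} = u_n + h·f(t_n, u_n).
t=0.000000, u=-2.300000: f=1.183000 → u ← -2.300000 + 0.42·1.183000 = -1.803140
t=0.420000, u=-1.803140: f=1.130524 → u ← -1.803140 + 0.42·1.130524 = -1.328320
t=0.840000, u=-1.328320: f=0.916530 → u ← -1.328320 + 0.42·0.916530 = -0.943377
u(1.26) ≈ -0.9434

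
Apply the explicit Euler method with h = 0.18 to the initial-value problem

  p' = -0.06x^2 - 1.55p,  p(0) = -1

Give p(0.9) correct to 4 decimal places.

-0.2036

Euler: p_{n+1} = p_n + h·f(x_n, p_n).
x=0.000000, p=-1.000000: f=1.550000 → p ← -1.000000 + 0.18·1.550000 = -0.721000
x=0.180000, p=-0.721000: f=1.115606 → p ← -0.721000 + 0.18·1.115606 = -0.520191
x=0.360000, p=-0.520191: f=0.798520 → p ← -0.520191 + 0.18·0.798520 = -0.376457
x=0.540000, p=-0.376457: f=0.566013 → p ← -0.376457 + 0.18·0.566013 = -0.274575
x=0.720000, p=-0.274575: f=0.394487 → p ← -0.274575 + 0.18·0.394487 = -0.203567
p(0.9) ≈ -0.2036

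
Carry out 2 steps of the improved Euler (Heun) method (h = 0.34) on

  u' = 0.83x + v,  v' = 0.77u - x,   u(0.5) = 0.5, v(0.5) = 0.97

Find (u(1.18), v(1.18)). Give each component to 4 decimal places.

Heun on (u,v): k1 = f(x_n, state_n); k2 = f(x_n + h, state_n + h·k1); state_{n+1} = state_n + (h/2)·(k1 + k2).
0.500000: (0.500000, 0.970000)
  k1 = (1.385000, -0.115000)
  predictor → (0.970900, 0.930900)
  k2 = (1.628100, -0.092407)
  → (1.012227, 0.934741)
0.840000: (1.012227, 0.934741)
  k1 = (1.631941, -0.060585)
  predictor → (1.567087, 0.914142)
  k2 = (1.893542, 0.026657)
  → (1.611559, 0.928973)
(u(1.18), v(1.18)) ≈ (1.6116, 0.9290)

1.6116, 0.9290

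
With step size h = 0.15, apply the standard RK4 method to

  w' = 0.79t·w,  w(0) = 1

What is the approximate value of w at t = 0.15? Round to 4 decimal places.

RK4: k1 = f(t_n, w_n); k2 = f(t_n + h/2, w_n + (h/2)·k1); k3 = f(t_n + h/2, w_n + (h/2)·k2); k4 = f(t_n + h, w_n + h·k3); w_{n+1} = w_n + (h/6)·(k1 + 2k2 + 2k3 + k4).
t=0.000000, w=1.000000:
  k1 = f(0.000000, 1.000000) = 0.000000
  k2 = f(0.075000, 1.000000) = 0.059250
  k3 = f(0.075000, 1.004444) = 0.059513
  k4 = f(0.150000, 1.008927) = 0.119558
  w ← 1.000000 + (0.15/6)·(k1 + 2k2 + 2k3 + k4) = 1.008927
w(0.15) ≈ 1.0089

1.0089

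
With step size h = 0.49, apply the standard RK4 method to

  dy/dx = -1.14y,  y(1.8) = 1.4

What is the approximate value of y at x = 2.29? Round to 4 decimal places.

0.8014

RK4: k1 = f(x_n, y_n); k2 = f(x_n + h/2, y_n + (h/2)·k1); k3 = f(x_n + h/2, y_n + (h/2)·k2); k4 = f(x_n + h, y_n + h·k3); y_{n+1} = y_n + (h/6)·(k1 + 2k2 + 2k3 + k4).
x=1.800000, y=1.400000:
  k1 = f(1.800000, 1.400000) = -1.596000
  k2 = f(2.045000, 1.008980) = -1.150237
  k3 = f(2.045000, 1.118192) = -1.274739
  k4 = f(2.290000, 0.775378) = -0.883931
  y ← 1.400000 + (0.49/6)·(k1 + 2k2 + 2k3 + k4) = 0.801393
y(2.29) ≈ 0.8014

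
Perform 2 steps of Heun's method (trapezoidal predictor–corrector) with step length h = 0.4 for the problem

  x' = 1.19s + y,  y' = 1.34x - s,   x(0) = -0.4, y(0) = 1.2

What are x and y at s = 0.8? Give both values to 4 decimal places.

0.8138, 1.0271

Heun on (x,y): k1 = f(s_n, state_n); k2 = f(s_n + h, state_n + h·k1); state_{n+1} = state_n + (h/2)·(k1 + k2).
0.000000: (-0.400000, 1.200000)
  k1 = (1.200000, -0.536000)
  predictor → (0.080000, 0.985600)
  k2 = (1.461600, -0.292800)
  → (0.132320, 1.034240)
0.400000: (0.132320, 1.034240)
  k1 = (1.510240, -0.222691)
  predictor → (0.736416, 0.945164)
  k2 = (1.897164, 0.186797)
  → (0.813801, 1.027061)
(x(0.8), y(0.8)) ≈ (0.8138, 1.0271)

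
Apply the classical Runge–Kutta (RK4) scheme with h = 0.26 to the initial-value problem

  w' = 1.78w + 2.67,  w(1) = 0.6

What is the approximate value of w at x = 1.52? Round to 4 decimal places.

RK4: k1 = f(x_n, w_n); k2 = f(x_n + h/2, w_n + (h/2)·k1); k3 = f(x_n + h/2, w_n + (h/2)·k2); k4 = f(x_n + h, w_n + h·k3); w_{n+1} = w_n + (h/6)·(k1 + 2k2 + 2k3 + k4).
x=1.000000, w=0.600000:
  k1 = f(1.000000, 0.600000) = 3.738000
  k2 = f(1.130000, 1.085940) = 4.602973
  k3 = f(1.130000, 1.198387) = 4.803128
  k4 = f(1.260000, 1.848813) = 5.960888
  w ← 0.600000 + (0.26/6)·(k1 + 2k2 + 2k3 + k4) = 1.835481
x=1.260000, w=1.835481:
  k1 = f(1.260000, 1.835481) = 5.937155
  k2 = f(1.390000, 2.607311) = 7.311013
  k3 = f(1.390000, 2.785912) = 7.628924
  k4 = f(1.520000, 3.819001) = 9.467821
  w ← 1.835481 + (0.26/6)·(k1 + 2k2 + 2k3 + k4) = 3.797824
w(1.52) ≈ 3.7978

3.7978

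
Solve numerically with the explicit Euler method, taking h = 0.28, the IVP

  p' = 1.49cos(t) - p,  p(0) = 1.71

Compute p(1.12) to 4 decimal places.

Euler: p_{n+1} = p_n + h·f(t_n, p_n).
t=0.000000, p=1.710000: f=-0.220000 → p ← 1.710000 + 0.28·(-0.220000) = 1.648400
t=0.280000, p=1.648400: f=-0.216427 → p ← 1.648400 + 0.28·(-0.216427) = 1.587800
t=0.560000, p=1.587800: f=-0.325390 → p ← 1.587800 + 0.28·(-0.325390) = 1.496691
t=0.840000, p=1.496691: f=-0.502171 → p ← 1.496691 + 0.28·(-0.502171) = 1.356083
p(1.12) ≈ 1.3561

1.3561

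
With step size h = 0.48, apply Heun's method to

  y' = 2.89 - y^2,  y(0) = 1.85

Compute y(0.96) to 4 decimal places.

Heun: k1 = f(x_n, y_n); k2 = f(x_n + h, y_n + h·k1); y_{n+1} = y_n + (h/2)·(k1 + k2).
x=0.000000, y=1.850000:
  k1 = f(0.000000, 1.850000) = -0.532500
  k2 = f(0.480000, 1.594400) = 0.347889
  y ← 1.850000 + (0.48/2)·(-0.532500 + 0.347889) = 1.805693
x=0.480000, y=1.805693:
  k1 = f(0.480000, 1.805693) = -0.370528
  k2 = f(0.960000, 1.627840) = 0.240138
  y ← 1.805693 + (0.48/2)·(-0.370528 + 0.240138) = 1.774400
y(0.96) ≈ 1.7744

1.7744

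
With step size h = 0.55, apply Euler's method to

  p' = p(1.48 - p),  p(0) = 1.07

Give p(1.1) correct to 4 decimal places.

1.4330

Euler: p_{n+1} = p_n + h·f(t_n, p_n).
t=0.000000, p=1.070000: f=0.438700 → p ← 1.070000 + 0.55·0.438700 = 1.311285
t=0.550000, p=1.311285: f=0.221233 → p ← 1.311285 + 0.55·0.221233 = 1.432963
p(1.1) ≈ 1.4330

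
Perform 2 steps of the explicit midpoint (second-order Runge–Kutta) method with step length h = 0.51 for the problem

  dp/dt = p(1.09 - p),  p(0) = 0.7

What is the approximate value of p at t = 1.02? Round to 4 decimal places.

0.9195

Midpoint: k1 = f(t_n, p_n); k2 = f(t_n + h/2, p_n + (h/2)·k1); p_{n+1} = p_n + h·k2.
t=0.000000, p=0.700000:
  k1 = f(0.000000, 0.700000) = 0.273000
  k2 = f(0.255000, 0.769615) = 0.246573
  p ← 0.700000 + 0.51·0.246573 = 0.825752
t=0.510000, p=0.825752:
  k1 = f(0.510000, 0.825752) = 0.218203
  k2 = f(0.765000, 0.881394) = 0.183864
  p ← 0.825752 + 0.51·0.183864 = 0.919523
p(1.02) ≈ 0.9195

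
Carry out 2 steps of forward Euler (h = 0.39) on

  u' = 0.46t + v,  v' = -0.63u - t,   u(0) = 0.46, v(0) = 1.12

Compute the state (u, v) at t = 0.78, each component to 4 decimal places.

Euler on (u,v): u_{n+1} = u_n + h·u', v_{n+1} = v_n + h·v'.
0.000000: (0.460000, 1.120000); f=(1.120000, -0.289800) → (0.896800, 1.006978)
0.390000: (0.896800, 1.006978); f=(1.186378, -0.954984) → (1.359487, 0.634534)
(u(0.78), v(0.78)) ≈ (1.3595, 0.6345)

1.3595, 0.6345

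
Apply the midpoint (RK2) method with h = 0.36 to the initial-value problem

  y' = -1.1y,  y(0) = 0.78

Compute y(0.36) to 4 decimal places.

0.5323

Midpoint: k1 = f(s_n, y_n); k2 = f(s_n + h/2, y_n + (h/2)·k1); y_{n+1} = y_n + h·k2.
s=0.000000, y=0.780000:
  k1 = f(0.000000, 0.780000) = -0.858000
  k2 = f(0.180000, 0.625560) = -0.688116
  y ← 0.780000 + 0.36·(-0.688116) = 0.532278
y(0.36) ≈ 0.5323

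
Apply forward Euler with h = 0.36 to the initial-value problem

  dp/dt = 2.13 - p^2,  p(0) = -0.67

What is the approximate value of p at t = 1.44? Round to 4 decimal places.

1.4578

Euler: p_{n+1} = p_n + h·f(t_n, p_n).
t=0.000000, p=-0.670000: f=1.681100 → p ← -0.670000 + 0.36·1.681100 = -0.064804
t=0.360000, p=-0.064804: f=2.125800 → p ← -0.064804 + 0.36·2.125800 = 0.700484
t=0.720000, p=0.700484: f=1.639322 → p ← 0.700484 + 0.36·1.639322 = 1.290640
t=1.080000, p=1.290640: f=0.464248 → p ← 1.290640 + 0.36·0.464248 = 1.457769
p(1.44) ≈ 1.4578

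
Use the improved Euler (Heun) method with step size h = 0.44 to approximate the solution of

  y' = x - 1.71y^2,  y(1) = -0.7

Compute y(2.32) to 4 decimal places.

0.7156

Heun: k1 = f(x_n, y_n); k2 = f(x_n + h, y_n + h·k1); y_{n+1} = y_n + (h/2)·(k1 + k2).
x=1.000000, y=-0.700000:
  k1 = f(1.000000, -0.700000) = 0.162100
  k2 = f(1.440000, -0.628676) = 0.764151
  y ← -0.700000 + (0.44/2)·(0.162100 + 0.764151) = -0.496225
x=1.440000, y=-0.496225:
  k1 = f(1.440000, -0.496225) = 1.018931
  k2 = f(1.880000, -0.047895) = 1.876077
  y ← -0.496225 + (0.44/2)·(1.018931 + 1.876077) = 0.140677
x=1.880000, y=0.140677:
  k1 = f(1.880000, 0.140677) = 1.846159
  k2 = f(2.320000, 0.952987) = 0.767005
  y ← 0.140677 + (0.44/2)·(1.846159 + 0.767005) = 0.715573
y(2.32) ≈ 0.7156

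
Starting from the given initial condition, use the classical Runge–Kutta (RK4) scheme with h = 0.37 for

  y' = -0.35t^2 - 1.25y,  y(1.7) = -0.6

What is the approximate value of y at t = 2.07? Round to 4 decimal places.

-0.7531

RK4: k1 = f(t_n, y_n); k2 = f(t_n + h/2, y_n + (h/2)·k1); k3 = f(t_n + h/2, y_n + (h/2)·k2); k4 = f(t_n + h, y_n + h·k3); y_{n+1} = y_n + (h/6)·(k1 + 2k2 + 2k3 + k4).
t=1.700000, y=-0.600000:
  k1 = f(1.700000, -0.600000) = -0.261500
  k2 = f(1.885000, -0.648377) = -0.433157
  k3 = f(1.885000, -0.680134) = -0.393461
  k4 = f(2.070000, -0.745581) = -0.567739
  y ← -0.600000 + (0.37/6)·(k1 + 2k2 + 2k3 + k4) = -0.753086
y(2.07) ≈ -0.7531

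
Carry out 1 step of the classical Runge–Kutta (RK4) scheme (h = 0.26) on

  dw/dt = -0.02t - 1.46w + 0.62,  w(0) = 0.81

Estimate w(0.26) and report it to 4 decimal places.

0.6877

RK4: k1 = f(t_n, w_n); k2 = f(t_n + h/2, w_n + (h/2)·k1); k3 = f(t_n + h/2, w_n + (h/2)·k2); k4 = f(t_n + h, w_n + h·k3); w_{n+1} = w_n + (h/6)·(k1 + 2k2 + 2k3 + k4).
t=0.000000, w=0.810000:
  k1 = f(0.000000, 0.810000) = -0.562600
  k2 = f(0.130000, 0.736862) = -0.458419
  k3 = f(0.130000, 0.750406) = -0.478192
  k4 = f(0.260000, 0.685670) = -0.386278
  w ← 0.810000 + (0.26/6)·(k1 + 2k2 + 2k3 + k4) = 0.687709
w(0.26) ≈ 0.6877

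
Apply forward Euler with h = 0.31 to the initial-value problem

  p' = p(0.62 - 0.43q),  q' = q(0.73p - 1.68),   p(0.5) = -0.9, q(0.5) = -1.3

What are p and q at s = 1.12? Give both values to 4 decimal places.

-1.5238, -0.0720

Euler on (p,q): p_{n+1} = p_n + h·p', q_{n+1} = q_n + h·q'.
0.500000: (-0.900000, -1.300000); f=(-1.061100, 3.038100) → (-1.228941, -0.358189)
0.810000: (-1.228941, -0.358189); f=(-0.951226, 0.923099) → (-1.523821, -0.072028)
(p(1.12), q(1.12)) ≈ (-1.5238, -0.0720)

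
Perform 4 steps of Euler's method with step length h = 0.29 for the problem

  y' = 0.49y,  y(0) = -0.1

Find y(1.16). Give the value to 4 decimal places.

Euler: y_{n+1} = y_n + h·f(x_n, y_n).
x=0.000000, y=-0.100000: f=-0.049000 → y ← -0.100000 + 0.29·(-0.049000) = -0.114210
x=0.290000, y=-0.114210: f=-0.055963 → y ← -0.114210 + 0.29·(-0.055963) = -0.130439
x=0.580000, y=-0.130439: f=-0.063915 → y ← -0.130439 + 0.29·(-0.063915) = -0.148975
x=0.870000, y=-0.148975: f=-0.072998 → y ← -0.148975 + 0.29·(-0.072998) = -0.170144
y(1.16) ≈ -0.1701

-0.1701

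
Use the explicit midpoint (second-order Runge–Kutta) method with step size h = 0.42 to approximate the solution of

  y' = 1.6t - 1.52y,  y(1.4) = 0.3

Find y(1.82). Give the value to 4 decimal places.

Midpoint: k1 = f(t_n, y_n); k2 = f(t_n + h/2, y_n + (h/2)·k1); y_{n+1} = y_n + h·k2.
t=1.400000, y=0.300000:
  k1 = f(1.400000, 0.300000) = 1.784000
  k2 = f(1.610000, 0.674640) = 1.550547
  y ← 0.300000 + 0.42·1.550547 = 0.951230
y(1.82) ≈ 0.9512

0.9512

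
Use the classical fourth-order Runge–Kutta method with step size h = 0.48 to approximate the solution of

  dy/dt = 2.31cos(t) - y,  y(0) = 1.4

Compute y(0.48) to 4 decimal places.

RK4: k1 = f(t_n, y_n); k2 = f(t_n + h/2, y_n + (h/2)·k1); k3 = f(t_n + h/2, y_n + (h/2)·k2); k4 = f(t_n + h, y_n + h·k3); y_{n+1} = y_n + (h/6)·(k1 + 2k2 + 2k3 + k4).
t=0.000000, y=1.400000:
  k1 = f(0.000000, 1.400000) = 0.910000
  k2 = f(0.240000, 1.618400) = 0.625391
  k3 = f(0.240000, 1.550094) = 0.693697
  k4 = f(0.480000, 1.732975) = 0.315984
  y ← 1.400000 + (0.48/6)·(k1 + 2k2 + 2k3 + k4) = 1.709133
y(0.48) ≈ 1.7091

1.7091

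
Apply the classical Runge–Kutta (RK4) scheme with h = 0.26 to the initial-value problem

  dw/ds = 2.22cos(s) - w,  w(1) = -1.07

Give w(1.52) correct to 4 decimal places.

RK4: k1 = f(s_n, w_n); k2 = f(s_n + h/2, w_n + (h/2)·k1); k3 = f(s_n + h/2, w_n + (h/2)·k2); k4 = f(s_n + h, w_n + h·k3); w_{n+1} = w_n + (h/6)·(k1 + 2k2 + 2k3 + k4).
s=1.000000, w=-1.070000:
  k1 = f(1.000000, -1.070000) = 2.269471
  k2 = f(1.130000, -0.774969) = 1.722154
  k3 = f(1.130000, -0.846120) = 1.793305
  k4 = f(1.260000, -0.603741) = 1.282654
  w ← -1.070000 + (0.26/6)·(k1 + 2k2 + 2k3 + k4) = -0.611402
s=1.260000, w=-0.611402:
  k1 = f(1.260000, -0.611402) = 1.290315
  k2 = f(1.390000, -0.443661) = 0.842845
  k3 = f(1.390000, -0.501832) = 0.901016
  k4 = f(1.520000, -0.377137) = 0.489857
  w ← -0.611402 + (0.26/6)·(k1 + 2k2 + 2k3 + k4) = -0.383126
w(1.52) ≈ -0.3831

-0.3831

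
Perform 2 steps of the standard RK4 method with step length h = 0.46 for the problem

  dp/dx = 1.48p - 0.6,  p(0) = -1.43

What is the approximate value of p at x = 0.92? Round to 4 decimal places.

-6.7472

RK4: k1 = f(x_n, p_n); k2 = f(x_n + h/2, p_n + (h/2)·k1); k3 = f(x_n + h/2, p_n + (h/2)·k2); k4 = f(x_n + h, p_n + h·k3); p_{n+1} = p_n + (h/6)·(k1 + 2k2 + 2k3 + k4).
x=0.000000, p=-1.430000:
  k1 = f(0.000000, -1.430000) = -2.716400
  k2 = f(0.230000, -2.054772) = -3.641063
  k3 = f(0.230000, -2.267444) = -3.955818
  k4 = f(0.460000, -3.249676) = -5.409521
  p ← -1.430000 + (0.46/6)·(k1 + 2k2 + 2k3 + k4) = -3.217842
x=0.460000, p=-3.217842:
  k1 = f(0.460000, -3.217842) = -5.362406
  k2 = f(0.690000, -4.451196) = -7.187770
  k3 = f(0.690000, -4.871029) = -7.809123
  k4 = f(0.920000, -6.810039) = -10.678858
  p ← -3.217842 + (0.46/6)·(k1 + 2k2 + 2k3 + k4) = -6.747196
p(0.92) ≈ -6.7472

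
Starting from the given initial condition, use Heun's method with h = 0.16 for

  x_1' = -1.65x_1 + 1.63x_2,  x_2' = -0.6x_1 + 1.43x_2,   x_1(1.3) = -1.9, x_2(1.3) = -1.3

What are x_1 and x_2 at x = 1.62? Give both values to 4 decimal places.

Heun on (x_1,x_2): k1 = f(x_n, state_n); k2 = f(x_n + h, state_n + h·k1); state_{n+1} = state_n + (h/2)·(k1 + k2).
1.300000: (-1.900000, -1.300000)
  k1 = (1.016000, -0.719000)
  predictor → (-1.737440, -1.415040)
  k2 = (0.560261, -0.981043)
  → (-1.773899, -1.436003)
1.460000: (-1.773899, -1.436003)
  k1 = (0.586248, -0.989145)
  predictor → (-1.680099, -1.594267)
  k2 = (0.173509, -1.271742)
  → (-1.713119, -1.616874)
(x_1(1.62), x_2(1.62)) ≈ (-1.7131, -1.6169)

-1.7131, -1.6169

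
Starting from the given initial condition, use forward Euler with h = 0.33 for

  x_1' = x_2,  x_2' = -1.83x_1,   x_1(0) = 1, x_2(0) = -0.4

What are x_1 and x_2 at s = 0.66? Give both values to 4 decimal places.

Euler on (x_1,x_2): x_1_{n+1} = x_1_n + h·x_1', x_2_{n+1} = x_2_n + h·x_2'.
0.000000: (1.000000, -0.400000); f=(-0.400000, -1.830000) → (0.868000, -1.003900)
0.330000: (0.868000, -1.003900); f=(-1.003900, -1.588440) → (0.536713, -1.528085)
(x_1(0.66), x_2(0.66)) ≈ (0.5367, -1.5281)

0.5367, -1.5281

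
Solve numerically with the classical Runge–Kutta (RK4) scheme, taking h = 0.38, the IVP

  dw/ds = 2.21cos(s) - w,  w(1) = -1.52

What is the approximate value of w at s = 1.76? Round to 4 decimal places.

RK4: k1 = f(s_n, w_n); k2 = f(s_n + h/2, w_n + (h/2)·k1); k3 = f(s_n + h/2, w_n + (h/2)·k2); k4 = f(s_n + h, w_n + h·k3); w_{n+1} = w_n + (h/6)·(k1 + 2k2 + 2k3 + k4).
s=1.000000, w=-1.520000:
  k1 = f(1.000000, -1.520000) = 2.714068
  k2 = f(1.190000, -1.004327) = 1.825695
  k3 = f(1.190000, -1.173118) = 1.994486
  k4 = f(1.380000, -0.762095) = 1.181201
  w ← -1.520000 + (0.38/6)·(k1 + 2k2 + 2k3 + k4) = -0.789410
s=1.380000, w=-0.789410:
  k1 = f(1.380000, -0.789410) = 1.208516
  k2 = f(1.570000, -0.559792) = 0.561552
  k3 = f(1.570000, -0.682715) = 0.684475
  k4 = f(1.760000, -0.529309) = 0.113660
  w ← -0.789410 + (0.38/6)·(k1 + 2k2 + 2k3 + k4) = -0.547842
w(1.76) ≈ -0.5478

-0.5478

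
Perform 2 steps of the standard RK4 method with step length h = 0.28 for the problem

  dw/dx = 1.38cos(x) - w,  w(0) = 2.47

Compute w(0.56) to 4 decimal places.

1.9679

RK4: k1 = f(x_n, w_n); k2 = f(x_n + h/2, w_n + (h/2)·k1); k3 = f(x_n + h/2, w_n + (h/2)·k2); k4 = f(x_n + h, w_n + h·k3); w_{n+1} = w_n + (h/6)·(k1 + 2k2 + 2k3 + k4).
x=0.000000, w=2.470000:
  k1 = f(0.000000, 2.470000) = -1.090000
  k2 = f(0.140000, 2.317400) = -0.950902
  k3 = f(0.140000, 2.336874) = -0.970376
  k4 = f(0.280000, 2.198295) = -0.872038
  w ← 2.470000 + (0.28/6)·(k1 + 2k2 + 2k3 + k4) = 2.199119
x=0.280000, w=2.199119:
  k1 = f(0.280000, 2.199119) = -0.872862
  k2 = f(0.420000, 2.076918) = -0.816855
  k3 = f(0.420000, 2.084759) = -0.824696
  k4 = f(0.560000, 1.968204) = -0.798992
  w ← 2.199119 + (0.28/6)·(k1 + 2k2 + 2k3 + k4) = 1.967888
w(0.56) ≈ 1.9679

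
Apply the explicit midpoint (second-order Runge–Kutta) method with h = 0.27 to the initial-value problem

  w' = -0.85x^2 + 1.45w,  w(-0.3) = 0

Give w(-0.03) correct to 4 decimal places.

Midpoint: k1 = f(x_n, w_n); k2 = f(x_n + h/2, w_n + (h/2)·k1); w_{n+1} = w_n + h·k2.
x=-0.300000, w=0.000000:
  k1 = f(-0.300000, 0.000000) = -0.076500
  k2 = f(-0.165000, -0.010327) = -0.038116
  w ← 0.000000 + 0.27·(-0.038116) = -0.010291
w(-0.03) ≈ -0.0103

-0.0103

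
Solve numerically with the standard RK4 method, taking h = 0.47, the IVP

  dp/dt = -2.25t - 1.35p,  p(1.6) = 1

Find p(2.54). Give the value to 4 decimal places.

RK4: k1 = f(t_n, p_n); k2 = f(t_n + h/2, p_n + (h/2)·k1); k3 = f(t_n + h/2, p_n + (h/2)·k2); k4 = f(t_n + h, p_n + h·k3); p_{n+1} = p_n + (h/6)·(k1 + 2k2 + 2k3 + k4).
t=1.600000, p=1.000000:
  k1 = f(1.600000, 1.000000) = -4.950000
  k2 = f(1.835000, -0.163250) = -3.908363
  k3 = f(1.835000, 0.081535) = -4.238822
  k4 = f(2.070000, -0.992246) = -3.317967
  p ← 1.000000 + (0.47/6)·(k1 + 2k2 + 2k3 + k4) = -0.924050
t=2.070000, p=-0.924050:
  k1 = f(2.070000, -0.924050) = -3.410033
  k2 = f(2.305000, -1.725407) = -2.856950
  k3 = f(2.305000, -1.595433) = -3.032416
  k4 = f(2.540000, -2.349285) = -2.543465
  p ← -0.924050 + (0.47/6)·(k1 + 2k2 + 2k3 + k4) = -2.313074
p(2.54) ≈ -2.3131

-2.3131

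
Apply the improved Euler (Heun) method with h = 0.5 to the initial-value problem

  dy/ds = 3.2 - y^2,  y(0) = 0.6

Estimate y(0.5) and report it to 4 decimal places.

1.0899

Heun: k1 = f(s_n, y_n); k2 = f(s_n + h, y_n + h·k1); y_{n+1} = y_n + (h/2)·(k1 + k2).
s=0.000000, y=0.600000:
  k1 = f(0.000000, 0.600000) = 2.840000
  k2 = f(0.500000, 2.020000) = -0.880400
  y ← 0.600000 + (0.5/2)·(2.840000 + (-0.880400)) = 1.089900
y(0.5) ≈ 1.0899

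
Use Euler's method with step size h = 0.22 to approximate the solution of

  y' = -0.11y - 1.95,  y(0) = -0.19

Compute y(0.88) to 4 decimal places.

-1.8270

Euler: y_{n+1} = y_n + h·f(x_n, y_n).
x=0.000000, y=-0.190000: f=-1.929100 → y ← -0.190000 + 0.22·(-1.929100) = -0.614402
x=0.220000, y=-0.614402: f=-1.882416 → y ← -0.614402 + 0.22·(-1.882416) = -1.028533
x=0.440000, y=-1.028533: f=-1.836861 → y ← -1.028533 + 0.22·(-1.836861) = -1.432643
x=0.660000, y=-1.432643: f=-1.792409 → y ← -1.432643 + 0.22·(-1.792409) = -1.826973
y(0.88) ≈ -1.8270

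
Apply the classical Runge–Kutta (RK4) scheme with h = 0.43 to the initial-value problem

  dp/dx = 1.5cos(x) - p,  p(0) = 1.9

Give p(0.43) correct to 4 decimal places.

1.7425

RK4: k1 = f(x_n, p_n); k2 = f(x_n + h/2, p_n + (h/2)·k1); k3 = f(x_n + h/2, p_n + (h/2)·k2); k4 = f(x_n + h, p_n + h·k3); p_{n+1} = p_n + (h/6)·(k1 + 2k2 + 2k3 + k4).
x=0.000000, p=1.900000:
  k1 = f(0.000000, 1.900000) = -0.400000
  k2 = f(0.215000, 1.814000) = -0.348535
  k3 = f(0.215000, 1.825065) = -0.359600
  k4 = f(0.430000, 1.745372) = -0.381923
  p ← 1.900000 + (0.43/6)·(k1 + 2k2 + 2k3 + k4) = 1.742463
p(0.43) ≈ 1.7425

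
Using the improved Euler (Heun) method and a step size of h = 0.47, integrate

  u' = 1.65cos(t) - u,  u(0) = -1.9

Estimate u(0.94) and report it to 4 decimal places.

Heun: k1 = f(t_n, u_n); k2 = f(t_n + h, u_n + h·k1); u_{n+1} = u_n + (h/2)·(k1 + k2).
t=0.000000, u=-1.900000:
  k1 = f(0.000000, -1.900000) = 3.550000
  k2 = f(0.470000, -0.231500) = 1.702588
  u ← -1.900000 + (0.47/2)·(3.550000 + 1.702588) = -0.665642
t=0.470000, u=-0.665642:
  k1 = f(0.470000, -0.665642) = 2.136730
  k2 = f(0.940000, 0.338621) = 0.634529
  u ← -0.665642 + (0.47/2)·(2.136730 + 0.634529) = -0.014396
u(0.94) ≈ -0.0144

-0.0144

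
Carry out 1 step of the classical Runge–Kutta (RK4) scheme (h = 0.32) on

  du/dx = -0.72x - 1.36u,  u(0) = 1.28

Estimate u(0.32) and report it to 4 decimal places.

RK4: k1 = f(x_n, u_n); k2 = f(x_n + h/2, u_n + (h/2)·k1); k3 = f(x_n + h/2, u_n + (h/2)·k2); k4 = f(x_n + h, u_n + h·k3); u_{n+1} = u_n + (h/6)·(k1 + 2k2 + 2k3 + k4).
x=0.000000, u=1.280000:
  k1 = f(0.000000, 1.280000) = -1.740800
  k2 = f(0.160000, 1.001472) = -1.477202
  k3 = f(0.160000, 1.043648) = -1.534561
  k4 = f(0.320000, 0.788941) = -1.303359
  u ← 1.280000 + (0.32/6)·(k1 + 2k2 + 2k3 + k4) = 0.796390
u(0.32) ≈ 0.7964

0.7964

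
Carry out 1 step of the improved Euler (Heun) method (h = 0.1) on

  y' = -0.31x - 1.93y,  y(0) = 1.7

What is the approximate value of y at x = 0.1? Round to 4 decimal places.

1.4020

Heun: k1 = f(x_n, y_n); k2 = f(x_n + h, y_n + h·k1); y_{n+1} = y_n + (h/2)·(k1 + k2).
x=0.000000, y=1.700000:
  k1 = f(0.000000, 1.700000) = -3.281000
  k2 = f(0.100000, 1.371900) = -2.678767
  y ← 1.700000 + (0.1/2)·(-3.281000 + (-2.678767)) = 1.402012
y(0.1) ≈ 1.4020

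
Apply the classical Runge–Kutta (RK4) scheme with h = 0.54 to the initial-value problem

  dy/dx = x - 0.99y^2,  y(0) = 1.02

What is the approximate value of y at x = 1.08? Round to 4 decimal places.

RK4: k1 = f(x_n, y_n); k2 = f(x_n + h/2, y_n + (h/2)·k1); k3 = f(x_n + h/2, y_n + (h/2)·k2); k4 = f(x_n + h, y_n + h·k3); y_{n+1} = y_n + (h/6)·(k1 + 2k2 + 2k3 + k4).
x=0.000000, y=1.020000:
  k1 = f(0.000000, 1.020000) = -1.029996
  k2 = f(0.270000, 0.741901) = -0.274913
  k3 = f(0.270000, 0.945773) = -0.615543
  k4 = f(0.540000, 0.687607) = 0.071925
  y ← 1.020000 + (0.54/6)·(k1 + 2k2 + 2k3 + k4) = 0.773492
x=0.540000, y=0.773492:
  k1 = f(0.540000, 0.773492) = -0.052306
  k2 = f(0.810000, 0.759369) = 0.239125
  k3 = f(0.810000, 0.838055) = 0.114687
  k4 = f(1.080000, 0.835422) = 0.389049
  y ← 0.773492 + (0.54/6)·(k1 + 2k2 + 2k3 + k4) = 0.867485
y(1.08) ≈ 0.8675

0.8675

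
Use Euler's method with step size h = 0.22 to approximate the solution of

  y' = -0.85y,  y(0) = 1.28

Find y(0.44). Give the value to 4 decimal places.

0.8460

Euler: y_{n+1} = y_n + h·f(x_n, y_n).
x=0.000000, y=1.280000: f=-1.088000 → y ← 1.280000 + 0.22·(-1.088000) = 1.040640
x=0.220000, y=1.040640: f=-0.884544 → y ← 1.040640 + 0.22·(-0.884544) = 0.846040
y(0.44) ≈ 0.8460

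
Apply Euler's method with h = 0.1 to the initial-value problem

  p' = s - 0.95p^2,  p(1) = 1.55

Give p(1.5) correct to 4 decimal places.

1.2502

Euler: p_{n+1} = p_n + h·f(s_n, p_n).
s=1.000000, p=1.550000: f=-1.282375 → p ← 1.550000 + 0.1·(-1.282375) = 1.421763
s=1.100000, p=1.421763: f=-0.820338 → p ← 1.421763 + 0.1·(-0.820338) = 1.339729
s=1.200000, p=1.339729: f=-0.505129 → p ← 1.339729 + 0.1·(-0.505129) = 1.289216
s=1.300000, p=1.289216: f=-0.278973 → p ← 1.289216 + 0.1·(-0.278973) = 1.261318
s=1.400000, p=1.261318: f=-0.111378 → p ← 1.261318 + 0.1·(-0.111378) = 1.250181
p(1.5) ≈ 1.2502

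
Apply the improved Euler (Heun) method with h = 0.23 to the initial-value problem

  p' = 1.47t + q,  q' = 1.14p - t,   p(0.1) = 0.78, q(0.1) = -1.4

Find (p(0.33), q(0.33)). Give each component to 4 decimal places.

Heun on (p,q): k1 = f(t_n, state_n); k2 = f(t_n + h, state_n + h·k1); state_{n+1} = state_n + (h/2)·(k1 + k2).
0.100000: (0.780000, -1.400000)
  k1 = (-1.253000, 0.789200)
  predictor → (0.491810, -1.218484)
  k2 = (-0.733384, 0.230663)
  → (0.551566, -1.282716)
(p(0.33), q(0.33)) ≈ (0.5516, -1.2827)

0.5516, -1.2827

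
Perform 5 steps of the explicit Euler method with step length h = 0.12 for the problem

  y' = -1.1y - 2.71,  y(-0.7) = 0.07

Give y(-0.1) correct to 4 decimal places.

Euler: y_{n+1} = y_n + h·f(t_n, y_n).
t=-0.700000, y=0.070000: f=-2.787000 → y ← 0.070000 + 0.12·(-2.787000) = -0.264440
t=-0.580000, y=-0.264440: f=-2.419116 → y ← -0.264440 + 0.12·(-2.419116) = -0.554734
t=-0.460000, y=-0.554734: f=-2.099793 → y ← -0.554734 + 0.12·(-2.099793) = -0.806709
t=-0.340000, y=-0.806709: f=-1.822620 → y ← -0.806709 + 0.12·(-1.822620) = -1.025423
t=-0.220000, y=-1.025423: f=-1.582034 → y ← -1.025423 + 0.12·(-1.582034) = -1.215268
y(-0.1) ≈ -1.2153

-1.2153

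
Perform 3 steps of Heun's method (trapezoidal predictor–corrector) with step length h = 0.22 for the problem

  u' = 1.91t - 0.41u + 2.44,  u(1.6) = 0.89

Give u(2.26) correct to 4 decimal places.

Heun: k1 = f(t_n, u_n); k2 = f(t_n + h, u_n + h·k1); u_{n+1} = u_n + (h/2)·(k1 + k2).
t=1.600000, u=0.890000:
  k1 = f(1.600000, 0.890000) = 5.131100
  k2 = f(1.820000, 2.018842) = 5.088475
  u ← 0.890000 + (0.22/2)·(5.131100 + 5.088475) = 2.014153
t=1.820000, u=2.014153:
  k1 = f(1.820000, 2.014153) = 5.090397
  k2 = f(2.040000, 3.134041) = 5.051443
  u ← 2.014153 + (0.22/2)·(5.090397 + 5.051443) = 3.129756
t=2.040000, u=3.129756:
  k1 = f(2.040000, 3.129756) = 5.053200
  k2 = f(2.260000, 4.241460) = 5.017602
  u ← 3.129756 + (0.22/2)·(5.053200 + 5.017602) = 4.237544
u(2.26) ≈ 4.2375

4.2375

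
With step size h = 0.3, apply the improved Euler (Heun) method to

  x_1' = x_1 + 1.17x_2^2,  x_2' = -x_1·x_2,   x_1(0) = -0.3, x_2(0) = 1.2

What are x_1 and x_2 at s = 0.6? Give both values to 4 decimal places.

Heun on (x_1,x_2): k1 = f(s_n, state_n); k2 = f(s_n + h, state_n + h·k1); state_{n+1} = state_n + (h/2)·(k1 + k2).
0.000000: (-0.300000, 1.200000)
  k1 = (1.384800, 0.360000)
  predictor → (0.115440, 1.308000)
  k2 = (2.117151, -0.150996)
  → (0.225293, 1.231351)
0.300000: (0.225293, 1.231351)
  k1 = (1.999275, -0.277414)
  predictor → (0.825075, 1.148126)
  k2 = (2.367362, -0.947291)
  → (0.880288, 1.047645)
(x_1(0.6), x_2(0.6)) ≈ (0.8803, 1.0476)

0.8803, 1.0476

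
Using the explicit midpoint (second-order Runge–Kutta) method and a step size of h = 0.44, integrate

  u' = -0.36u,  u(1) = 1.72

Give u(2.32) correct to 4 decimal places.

Midpoint: k1 = f(t_n, u_n); k2 = f(t_n + h/2, u_n + (h/2)·k1); u_{n+1} = u_n + h·k2.
t=1.000000, u=1.720000:
  k1 = f(1.000000, 1.720000) = -0.619200
  k2 = f(1.220000, 1.583776) = -0.570159
  u ← 1.720000 + 0.44·(-0.570159) = 1.469130
t=1.440000, u=1.469130:
  k1 = f(1.440000, 1.469130) = -0.528887
  k2 = f(1.660000, 1.352775) = -0.486999
  u ← 1.469130 + 0.44·(-0.486999) = 1.254850
t=1.880000, u=1.254850:
  k1 = f(1.880000, 1.254850) = -0.451746
  k2 = f(2.100000, 1.155466) = -0.415968
  u ← 1.254850 + 0.44·(-0.415968) = 1.071825
u(2.32) ≈ 1.0718

1.0718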